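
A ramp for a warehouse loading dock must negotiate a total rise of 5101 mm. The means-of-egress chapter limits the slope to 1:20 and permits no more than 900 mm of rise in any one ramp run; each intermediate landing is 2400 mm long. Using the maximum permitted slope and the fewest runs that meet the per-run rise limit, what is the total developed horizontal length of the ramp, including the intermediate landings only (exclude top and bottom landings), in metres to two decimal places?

⌈5101/900⌉ = 6 ramp runs. That means 5 intermediate landings.
Ramp run (horizontal) at 1:20: 5101 × 20 = 102020 mm.
5 intermediate landings contribute 5 × 2400 = 12000 mm.
Total developed length = 102020 + 12000 = 114020 mm.
= 114.02 m.

114.02 m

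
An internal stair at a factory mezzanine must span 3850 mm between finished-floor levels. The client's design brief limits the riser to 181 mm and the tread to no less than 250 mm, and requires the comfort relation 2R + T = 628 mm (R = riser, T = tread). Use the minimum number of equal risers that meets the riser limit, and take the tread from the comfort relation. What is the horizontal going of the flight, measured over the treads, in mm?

3850 / 181 = 21.27, so 22 risers are needed.
R = 3850 ÷ 22 = 175 mm.
T = 628 − 2·175 = 278 mm, which satisfies the 250 mm minimum.
Going = (22 − 1) × 278 = 5838 mm.

5838 mm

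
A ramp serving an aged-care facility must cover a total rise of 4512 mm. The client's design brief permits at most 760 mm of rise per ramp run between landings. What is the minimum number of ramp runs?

6 runs

4512 / 760 = 5.94, so 6 ramp runs are needed.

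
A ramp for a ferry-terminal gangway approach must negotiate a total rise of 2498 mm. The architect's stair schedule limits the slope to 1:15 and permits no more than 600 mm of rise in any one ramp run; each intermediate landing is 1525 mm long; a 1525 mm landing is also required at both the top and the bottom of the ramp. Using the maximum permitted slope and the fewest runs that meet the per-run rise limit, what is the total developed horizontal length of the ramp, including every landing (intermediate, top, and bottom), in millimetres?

46620 mm

2498 / 600 = 4.163 → round up to 5 ramp runs. That means 4 intermediate landings.
Horizontal run for 2498 mm of rise at 1:15 is 2498 × 15 = 37470 mm.
4 intermediate landings contribute 4 × 1525 = 6100 mm.
Top and bottom landings: 2 × 1525 = 3050 mm.
Total = 37470 + 6100 + 3050 = 46620 mm.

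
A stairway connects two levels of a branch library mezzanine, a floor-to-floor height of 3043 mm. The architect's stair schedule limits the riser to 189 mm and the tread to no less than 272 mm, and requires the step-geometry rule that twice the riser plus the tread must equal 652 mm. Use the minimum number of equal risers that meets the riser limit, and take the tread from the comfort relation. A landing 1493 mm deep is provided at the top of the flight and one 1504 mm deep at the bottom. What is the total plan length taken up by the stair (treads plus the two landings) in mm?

7701 mm

3043 / 189 = 16.101 → round up to 17 risers.
R = 3043 ÷ 17 = 179 mm.
From 2R + T = 652: T = 652 − 358 = 294 mm.
Treads = 17 − 1 = 16; going = 16 × 294 = 4704 mm.
Add landings: 4704 + 1493 + 1504 = 7701 mm.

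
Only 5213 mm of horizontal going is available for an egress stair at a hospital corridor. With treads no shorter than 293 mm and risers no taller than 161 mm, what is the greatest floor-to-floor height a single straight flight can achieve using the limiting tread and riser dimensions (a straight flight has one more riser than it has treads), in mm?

2898 mm

Treads that fit: ⌊5213 / 293⌋ = 17.
Risers = treads + 1 = 18.
Maximum height = 18 × 161 = 2898 mm.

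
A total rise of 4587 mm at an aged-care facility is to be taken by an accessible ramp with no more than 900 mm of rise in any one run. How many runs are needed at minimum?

4587 / 900 = 5.097 → round up to 6 ramp runs.

6 runs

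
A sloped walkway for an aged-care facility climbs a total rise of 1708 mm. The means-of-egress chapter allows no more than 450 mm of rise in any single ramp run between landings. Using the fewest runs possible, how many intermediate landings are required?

At most 450 each: 1708/450 = 3.80, giving 4 ramp runs.
4 runs are separated by 3 intermediate landings.

3 intermediate landings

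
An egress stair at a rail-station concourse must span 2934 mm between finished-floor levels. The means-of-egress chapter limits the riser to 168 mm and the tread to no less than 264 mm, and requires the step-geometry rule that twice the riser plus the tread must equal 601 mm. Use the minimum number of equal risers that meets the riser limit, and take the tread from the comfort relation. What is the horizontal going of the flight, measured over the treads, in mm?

4675 mm

2934 / 168 = 17.46, so 18 risers are needed.
Each riser is 2934/18 = 163 mm (≤ 168 mm).
From 2R + T = 601: T = 601 − 326 = 275 mm.
Treads = 18 − 1 = 17; going = 17 × 275 = 4675 mm.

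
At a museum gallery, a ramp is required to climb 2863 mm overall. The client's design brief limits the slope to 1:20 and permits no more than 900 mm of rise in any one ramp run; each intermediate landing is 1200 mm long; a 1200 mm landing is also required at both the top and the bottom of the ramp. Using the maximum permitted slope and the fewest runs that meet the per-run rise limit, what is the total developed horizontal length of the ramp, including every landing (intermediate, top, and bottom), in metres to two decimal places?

2863 / 900 = 3.181 → round up to 4 ramp runs. That means 3 intermediate landings.
Ramp run (horizontal) at 1:20: 2863 × 20 = 57260 mm.
Intermediate landings: 3 × 1200 = 3600 mm.
Top and bottom landings: 2 × 1200 = 2400 mm.
Total = 57260 + 3600 + 2400 = 63260 mm.
= 63.26 m.

63.26 m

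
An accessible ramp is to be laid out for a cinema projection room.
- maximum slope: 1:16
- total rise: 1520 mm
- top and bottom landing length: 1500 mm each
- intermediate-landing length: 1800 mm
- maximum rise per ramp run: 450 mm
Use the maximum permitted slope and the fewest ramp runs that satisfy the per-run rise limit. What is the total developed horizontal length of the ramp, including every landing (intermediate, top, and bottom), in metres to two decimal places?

⌈1520/450⌉ = 4 ramp runs. That means 3 intermediate landings.
Ramp run (horizontal) at 1:16: 1520 × 16 = 24320 mm.
Intermediate landings: 3 × 1800 = 5400 mm.
Top and bottom landings: 2 × 1500 = 3000 mm.
Total = 24320 + 5400 + 3000 = 32720 mm.
= 32.72 m.

32.72 m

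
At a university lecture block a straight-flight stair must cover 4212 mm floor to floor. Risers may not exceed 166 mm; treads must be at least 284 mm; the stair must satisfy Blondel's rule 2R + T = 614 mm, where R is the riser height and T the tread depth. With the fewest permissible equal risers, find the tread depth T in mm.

290 mm

⌈4212/166⌉ = 26 risers.
R = 4212 ÷ 26 = 162 mm.
From 2R + T = 614: T = 614 − 324 = 290 mm.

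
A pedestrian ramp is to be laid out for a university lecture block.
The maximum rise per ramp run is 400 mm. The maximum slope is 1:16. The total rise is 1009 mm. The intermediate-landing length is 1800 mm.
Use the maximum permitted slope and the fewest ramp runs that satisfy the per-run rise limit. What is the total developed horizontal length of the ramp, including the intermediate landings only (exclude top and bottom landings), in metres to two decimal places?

19.74 m

1009 / 400 = 2.52, so 3 ramp runs are needed. That means 2 intermediate landings.
Horizontal run for 1009 mm of rise at 1:16 is 1009 × 16 = 16144 mm.
2 intermediate landings contribute 2 × 1800 = 3600 mm.
Developed length = 16144 + 3600 = 19744 mm.
= 19.74 m.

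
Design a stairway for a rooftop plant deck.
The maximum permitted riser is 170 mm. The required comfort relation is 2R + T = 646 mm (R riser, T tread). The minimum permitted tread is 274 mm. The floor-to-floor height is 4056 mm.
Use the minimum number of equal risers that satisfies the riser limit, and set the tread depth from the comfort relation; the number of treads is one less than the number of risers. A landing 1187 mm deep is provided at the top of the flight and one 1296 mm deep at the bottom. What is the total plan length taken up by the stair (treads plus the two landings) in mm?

9567 mm

4056 / 170 = 23.859 → round up to 24 risers.
Riser R = 4056 / 24 = 169 mm, within the 170 mm limit.
T = 646 − 2·169 = 308 mm, which satisfies the 274 mm minimum.
Going = (24 − 1) × 308 = 7084 mm.
Add landings: 7084 + 1187 + 1296 = 9567 mm.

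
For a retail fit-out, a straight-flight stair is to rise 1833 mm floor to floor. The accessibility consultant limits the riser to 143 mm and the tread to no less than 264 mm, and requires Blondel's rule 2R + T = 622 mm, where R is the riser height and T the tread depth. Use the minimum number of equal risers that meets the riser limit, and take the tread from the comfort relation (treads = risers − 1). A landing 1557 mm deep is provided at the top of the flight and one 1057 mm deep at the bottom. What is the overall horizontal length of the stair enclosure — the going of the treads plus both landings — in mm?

1833 / 143 = 12.818 → round up to 13 risers.
Riser R = 1833 / 13 = 141 mm, within the 143 mm limit.
Tread T = 622 − 2 × 141 = 340 mm (≥ 264 mm).
13 risers give 12 treads; going = 12 × 340 = 4080 mm.
Add landings: 4080 + 1557 + 1057 = 6694 mm.

6694 mm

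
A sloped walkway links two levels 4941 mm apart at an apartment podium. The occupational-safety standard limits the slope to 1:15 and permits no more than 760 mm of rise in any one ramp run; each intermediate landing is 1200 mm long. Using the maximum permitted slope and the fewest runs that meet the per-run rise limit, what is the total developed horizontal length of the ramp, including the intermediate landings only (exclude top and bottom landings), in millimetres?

81315 mm

4941 / 760 = 6.50, so 7 ramp runs are needed. That means 6 intermediate landings.
Ramp run (horizontal) at 1:15: 4941 × 15 = 74115 mm.
6 intermediate landings contribute 6 × 1200 = 7200 mm.
Developed length = 74115 + 7200 = 81315 mm.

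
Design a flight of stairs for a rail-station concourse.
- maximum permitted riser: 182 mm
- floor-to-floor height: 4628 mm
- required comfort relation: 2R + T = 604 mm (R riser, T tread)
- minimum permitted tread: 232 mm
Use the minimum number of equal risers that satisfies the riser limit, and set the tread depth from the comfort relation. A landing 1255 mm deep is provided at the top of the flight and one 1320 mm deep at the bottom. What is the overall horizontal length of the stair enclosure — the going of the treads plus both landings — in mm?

8775 mm

⌈4628/182⌉ = 26 risers.
R = 4628 ÷ 26 = 178 mm.
From 2R + T = 604: T = 604 − 356 = 248 mm.
26 risers give 25 treads; going = 25 × 248 = 6200 mm.
Add landings: 6200 + 1255 + 1320 = 8775 mm.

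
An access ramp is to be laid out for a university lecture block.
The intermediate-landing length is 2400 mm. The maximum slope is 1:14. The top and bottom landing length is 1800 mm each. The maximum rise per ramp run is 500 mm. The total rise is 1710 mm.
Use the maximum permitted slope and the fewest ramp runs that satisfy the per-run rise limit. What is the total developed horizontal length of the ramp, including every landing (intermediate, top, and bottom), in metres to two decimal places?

34.74 m

1710 / 500 = 3.42, so 4 ramp runs are needed. That means 3 intermediate landings.
Horizontal run for 1710 mm of rise at 1:14 is 1710 × 14 = 23940 mm.
Intermediate landings: 3 × 2400 = 7200 mm.
Top and bottom landings: 2 × 1800 = 3600 mm.
Total = 23940 + 7200 + 3600 = 34740 mm.
= 34.74 m.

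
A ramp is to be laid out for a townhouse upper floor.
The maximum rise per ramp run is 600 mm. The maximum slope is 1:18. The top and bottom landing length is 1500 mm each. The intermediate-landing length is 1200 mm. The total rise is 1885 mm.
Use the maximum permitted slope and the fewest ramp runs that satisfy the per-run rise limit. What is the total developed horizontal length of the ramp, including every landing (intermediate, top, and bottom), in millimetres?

40530 mm

1885 / 600 = 3.142 → round up to 4 ramp runs. That means 3 intermediate landings.
Ramp run (horizontal) at 1:18: 1885 × 18 = 33930 mm.
3 intermediate landings contribute 3 × 1200 = 3600 mm.
Top and bottom landings: 2 × 1500 = 3000 mm.
Total = 33930 + 3600 + 3000 = 40530 mm.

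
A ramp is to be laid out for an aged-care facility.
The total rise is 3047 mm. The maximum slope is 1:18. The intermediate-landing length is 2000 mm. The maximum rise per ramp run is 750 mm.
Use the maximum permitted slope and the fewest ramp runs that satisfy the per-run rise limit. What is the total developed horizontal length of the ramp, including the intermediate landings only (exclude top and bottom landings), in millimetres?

3047 / 750 = 4.063 → round up to 5 ramp runs. That means 4 intermediate landings.
Horizontal run for 3047 mm of rise at 1:18 is 3047 × 18 = 54846 mm.
4 intermediate landings contribute 4 × 2000 = 8000 mm.
Total developed length = 54846 + 8000 = 62846 mm.

62846 mm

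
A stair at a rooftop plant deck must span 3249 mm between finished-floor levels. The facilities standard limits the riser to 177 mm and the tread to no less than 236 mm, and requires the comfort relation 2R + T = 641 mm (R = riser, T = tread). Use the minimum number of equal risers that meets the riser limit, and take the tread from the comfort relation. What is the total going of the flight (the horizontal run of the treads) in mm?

5382 mm

3249 / 177 = 18.356 → round up to 19 risers.
Each riser is 3249/19 = 171 mm (≤ 177 mm).
Tread T = 641 − 2 × 171 = 299 mm (≥ 236 mm).
Going = (19 − 1) × 299 = 5382 mm.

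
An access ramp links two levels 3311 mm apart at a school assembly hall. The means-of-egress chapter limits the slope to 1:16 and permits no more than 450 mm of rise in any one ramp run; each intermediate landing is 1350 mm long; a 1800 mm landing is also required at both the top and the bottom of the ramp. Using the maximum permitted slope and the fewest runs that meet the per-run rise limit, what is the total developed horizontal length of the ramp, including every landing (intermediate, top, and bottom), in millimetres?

At most 450 each: 3311/450 = 7.36, giving 8 ramp runs. That means 7 intermediate landings.
Horizontal run for 3311 mm of rise at 1:16 is 3311 × 16 = 52976 mm.
7 intermediate landings contribute 7 × 1350 = 9450 mm.
Top and bottom landings: 2 × 1800 = 3600 mm.
Total = 52976 + 9450 + 3600 = 66026 mm.

66026 mm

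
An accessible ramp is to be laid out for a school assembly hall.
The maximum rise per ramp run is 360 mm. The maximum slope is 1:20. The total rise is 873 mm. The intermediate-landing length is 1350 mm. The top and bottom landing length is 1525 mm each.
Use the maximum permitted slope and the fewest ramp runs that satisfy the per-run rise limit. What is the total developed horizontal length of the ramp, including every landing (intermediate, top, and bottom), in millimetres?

At most 360 each: 873/360 = 2.42, giving 3 ramp runs. That means 2 intermediate landings.
Horizontal run for 873 mm of rise at 1:20 is 873 × 20 = 17460 mm.
Intermediate landings: 2 × 1350 = 2700 mm.
Top and bottom landings: 2 × 1525 = 3050 mm.
Total = 17460 + 2700 + 3050 = 23210 mm.

23210 mm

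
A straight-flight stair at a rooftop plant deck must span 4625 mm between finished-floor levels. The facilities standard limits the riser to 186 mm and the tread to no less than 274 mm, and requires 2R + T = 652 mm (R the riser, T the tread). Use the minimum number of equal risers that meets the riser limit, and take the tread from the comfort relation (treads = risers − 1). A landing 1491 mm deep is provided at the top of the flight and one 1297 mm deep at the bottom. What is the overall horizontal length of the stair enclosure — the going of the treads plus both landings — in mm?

9556 mm

At most 186 each: 4625/186 = 24.87, giving 25 risers.
Riser R = 4625 / 25 = 185 mm, within the 186 mm limit.
Tread T = 652 − 2 × 185 = 282 mm (≥ 274 mm).
Treads = 25 − 1 = 24; going = 24 × 282 = 6768 mm.
Enclosure = 6768 + 1491 + 1297 = 9556 mm.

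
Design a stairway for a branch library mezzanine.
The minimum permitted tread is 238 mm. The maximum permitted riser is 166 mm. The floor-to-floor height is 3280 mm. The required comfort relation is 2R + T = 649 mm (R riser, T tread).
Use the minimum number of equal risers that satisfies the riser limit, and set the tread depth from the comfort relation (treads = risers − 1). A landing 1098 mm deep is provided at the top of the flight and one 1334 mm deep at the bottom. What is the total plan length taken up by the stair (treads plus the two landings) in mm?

3280 / 166 = 19.759 → round up to 20 risers.
R = 3280 ÷ 20 = 164 mm.
Tread T = 649 − 2 × 164 = 321 mm (≥ 238 mm).
Going = (20 − 1) × 321 = 6099 mm.
Enclosure = 6099 + 1098 + 1334 = 8531 mm.

8531 mm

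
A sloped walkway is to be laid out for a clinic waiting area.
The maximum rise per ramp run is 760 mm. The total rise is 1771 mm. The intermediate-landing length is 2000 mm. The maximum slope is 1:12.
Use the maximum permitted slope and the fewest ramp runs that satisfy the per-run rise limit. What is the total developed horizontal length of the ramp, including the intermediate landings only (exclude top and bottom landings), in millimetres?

25252 mm

At most 760 each: 1771/760 = 2.33, giving 3 ramp runs. That means 2 intermediate landings.
Horizontal run for 1771 mm of rise at 1:12 is 1771 × 12 = 21252 mm.
2 intermediate landings contribute 2 × 2000 = 4000 mm.
Developed length = 21252 + 4000 = 25252 mm.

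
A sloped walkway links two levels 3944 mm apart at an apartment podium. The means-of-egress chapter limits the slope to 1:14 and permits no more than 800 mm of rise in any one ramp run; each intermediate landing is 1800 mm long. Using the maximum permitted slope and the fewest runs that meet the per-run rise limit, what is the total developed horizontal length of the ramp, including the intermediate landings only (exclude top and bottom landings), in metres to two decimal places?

3944 / 800 = 4.93, so 5 ramp runs are needed. That means 4 intermediate landings.
Ramp run (horizontal) at 1:14: 3944 × 14 = 55216 mm.
4 intermediate landings contribute 4 × 1800 = 7200 mm.
Developed length = 55216 + 7200 = 62416 mm.
= 62.42 m.

62.42 m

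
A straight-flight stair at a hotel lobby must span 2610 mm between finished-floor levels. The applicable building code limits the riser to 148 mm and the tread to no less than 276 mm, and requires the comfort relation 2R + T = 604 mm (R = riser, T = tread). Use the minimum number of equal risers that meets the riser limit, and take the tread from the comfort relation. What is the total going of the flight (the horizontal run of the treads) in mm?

At most 148 each: 2610/148 = 17.64, giving 18 risers.
R = 2610 ÷ 18 = 145 mm.
From 2R + T = 604: T = 604 − 290 = 314 mm.
Treads = 18 − 1 = 17; going = 17 × 314 = 5338 mm.

5338 mm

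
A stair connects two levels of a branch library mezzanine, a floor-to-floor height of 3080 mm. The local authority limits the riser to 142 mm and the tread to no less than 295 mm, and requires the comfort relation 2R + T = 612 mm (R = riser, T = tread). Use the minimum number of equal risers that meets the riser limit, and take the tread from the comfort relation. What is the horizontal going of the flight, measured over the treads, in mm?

At most 142 each: 3080/142 = 21.69, giving 22 risers.
Riser R = 3080 / 22 = 140 mm, within the 142 mm limit.
Tread T = 612 − 2 × 140 = 332 mm (≥ 295 mm).
22 risers give 21 treads; going = 21 × 332 = 6972 mm.

6972 mm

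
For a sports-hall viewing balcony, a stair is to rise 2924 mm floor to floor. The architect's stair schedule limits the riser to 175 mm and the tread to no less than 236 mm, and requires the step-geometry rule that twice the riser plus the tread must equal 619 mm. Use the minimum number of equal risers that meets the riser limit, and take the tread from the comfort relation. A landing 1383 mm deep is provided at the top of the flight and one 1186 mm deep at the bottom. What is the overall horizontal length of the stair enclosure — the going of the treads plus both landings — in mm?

⌈2924/175⌉ = 17 risers.
R = 2924 ÷ 17 = 172 mm.
Tread T = 619 − 2 × 172 = 275 mm (≥ 236 mm).
Treads = 17 − 1 = 16; going = 16 × 275 = 4400 mm.
Enclosure = 4400 + 1383 + 1186 = 6969 mm.

6969 mm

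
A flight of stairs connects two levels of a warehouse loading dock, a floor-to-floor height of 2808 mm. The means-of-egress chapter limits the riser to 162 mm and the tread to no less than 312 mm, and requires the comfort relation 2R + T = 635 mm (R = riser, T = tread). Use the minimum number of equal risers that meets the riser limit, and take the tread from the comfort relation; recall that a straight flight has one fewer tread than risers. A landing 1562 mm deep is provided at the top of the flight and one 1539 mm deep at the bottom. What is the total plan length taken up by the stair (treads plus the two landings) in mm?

8592 mm

At most 162 each: 2808/162 = 17.33, giving 18 risers.
Riser R = 2808 / 18 = 156 mm, within the 162 mm limit.
From 2R + T = 635: T = 635 − 312 = 323 mm.
Going = (18 − 1) × 323 = 5491 mm.
Add landings: 5491 + 1562 + 1539 = 8592 mm.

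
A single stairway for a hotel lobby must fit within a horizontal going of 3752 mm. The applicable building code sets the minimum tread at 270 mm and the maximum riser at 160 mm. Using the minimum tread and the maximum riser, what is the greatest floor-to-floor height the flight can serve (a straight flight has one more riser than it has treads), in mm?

3752 / 270 = 13.90, so 13 treads fit.
Risers = treads + 1 = 14.
Maximum height = 14 × 160 = 2240 mm.

2240 mm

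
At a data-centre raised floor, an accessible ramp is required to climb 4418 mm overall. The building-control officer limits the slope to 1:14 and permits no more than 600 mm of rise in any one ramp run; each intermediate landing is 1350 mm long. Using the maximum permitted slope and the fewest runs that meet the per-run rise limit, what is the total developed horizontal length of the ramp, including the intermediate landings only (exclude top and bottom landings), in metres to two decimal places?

⌈4418/600⌉ = 8 ramp runs. That means 7 intermediate landings.
Horizontal run for 4418 mm of rise at 1:14 is 4418 × 14 = 61852 mm.
Intermediate landings: 7 × 1350 = 9450 mm.
Developed length = 61852 + 9450 = 71302 mm.
= 71.30 m.

71.30 m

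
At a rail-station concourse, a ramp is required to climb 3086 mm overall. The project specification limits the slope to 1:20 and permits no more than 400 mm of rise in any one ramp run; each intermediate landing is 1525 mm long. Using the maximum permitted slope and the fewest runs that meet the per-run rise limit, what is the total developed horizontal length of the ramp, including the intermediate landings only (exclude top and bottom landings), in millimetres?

72395 mm

3086 / 400 = 7.715 → round up to 8 ramp runs. That means 7 intermediate landings.
Horizontal run for 3086 mm of rise at 1:20 is 3086 × 20 = 61720 mm.
7 intermediate landings contribute 7 × 1525 = 10675 mm.
Total developed length = 61720 + 10675 = 72395 mm.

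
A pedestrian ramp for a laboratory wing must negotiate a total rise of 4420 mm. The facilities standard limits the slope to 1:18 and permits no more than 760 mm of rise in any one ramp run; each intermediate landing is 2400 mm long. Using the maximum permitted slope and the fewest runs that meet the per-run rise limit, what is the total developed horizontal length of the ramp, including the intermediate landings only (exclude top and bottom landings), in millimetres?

4420 / 760 = 5.816 → round up to 6 ramp runs. That means 5 intermediate landings.
Ramp run (horizontal) at 1:18: 4420 × 18 = 79560 mm.
Intermediate landings: 5 × 2400 = 12000 mm.
Total developed length = 79560 + 12000 = 91560 mm.

91560 mm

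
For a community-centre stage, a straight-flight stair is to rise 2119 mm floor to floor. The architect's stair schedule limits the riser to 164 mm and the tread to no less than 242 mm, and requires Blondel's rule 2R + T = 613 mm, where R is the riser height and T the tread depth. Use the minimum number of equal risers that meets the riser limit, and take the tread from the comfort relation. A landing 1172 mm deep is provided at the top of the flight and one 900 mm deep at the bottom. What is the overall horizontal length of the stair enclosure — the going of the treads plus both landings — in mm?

⌈2119/164⌉ = 13 risers.
Riser R = 2119 / 13 = 163 mm, within the 164 mm limit.
Tread T = 613 − 2 × 163 = 287 mm (≥ 242 mm).
Going = (13 − 1) × 287 = 3444 mm.
Enclosure = 3444 + 1172 + 900 = 5516 mm.

5516 mm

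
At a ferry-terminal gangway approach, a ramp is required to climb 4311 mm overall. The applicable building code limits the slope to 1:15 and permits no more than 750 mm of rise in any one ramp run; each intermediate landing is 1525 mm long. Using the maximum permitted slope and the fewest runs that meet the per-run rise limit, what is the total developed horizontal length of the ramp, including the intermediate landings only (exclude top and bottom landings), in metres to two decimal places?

72.29 m

4311 / 750 = 5.748 → round up to 6 ramp runs. That means 5 intermediate landings.
Horizontal run for 4311 mm of rise at 1:15 is 4311 × 15 = 64665 mm.
5 intermediate landings contribute 5 × 1525 = 7625 mm.
Developed length = 64665 + 7625 = 72290 mm.
= 72.29 m.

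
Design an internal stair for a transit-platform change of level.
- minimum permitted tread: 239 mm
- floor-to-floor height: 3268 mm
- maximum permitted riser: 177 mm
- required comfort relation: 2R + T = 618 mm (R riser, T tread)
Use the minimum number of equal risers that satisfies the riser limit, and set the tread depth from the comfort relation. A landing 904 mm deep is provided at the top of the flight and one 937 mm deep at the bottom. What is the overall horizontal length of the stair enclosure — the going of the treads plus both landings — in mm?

3268 / 177 = 18.46, so 19 risers are needed.
R = 3268 ÷ 19 = 172 mm.
Tread T = 618 − 2 × 172 = 274 mm (≥ 239 mm).
Treads = 19 − 1 = 18; going = 18 × 274 = 4932 mm.
Enclosure = 4932 + 904 + 937 = 6773 mm.

6773 mm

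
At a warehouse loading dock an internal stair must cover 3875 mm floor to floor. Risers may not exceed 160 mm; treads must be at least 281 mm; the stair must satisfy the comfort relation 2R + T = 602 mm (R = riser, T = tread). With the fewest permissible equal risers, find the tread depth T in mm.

292 mm

⌈3875/160⌉ = 25 risers.
R = 3875 ÷ 25 = 155 mm.
Tread T = 602 − 2 × 155 = 292 mm (≥ 281 mm).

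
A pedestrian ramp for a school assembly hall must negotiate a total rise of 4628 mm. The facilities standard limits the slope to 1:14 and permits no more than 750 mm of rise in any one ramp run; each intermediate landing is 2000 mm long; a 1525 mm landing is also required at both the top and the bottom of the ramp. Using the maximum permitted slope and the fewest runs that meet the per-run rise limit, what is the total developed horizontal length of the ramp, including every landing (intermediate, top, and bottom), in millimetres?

4628 / 750 = 6.17, so 7 ramp runs are needed. That means 6 intermediate landings.
Horizontal run for 4628 mm of rise at 1:14 is 4628 × 14 = 64792 mm.
Intermediate landings: 6 × 2000 = 12000 mm.
Top and bottom landings: 2 × 1525 = 3050 mm.
Total = 64792 + 12000 + 3050 = 79842 mm.

79842 mm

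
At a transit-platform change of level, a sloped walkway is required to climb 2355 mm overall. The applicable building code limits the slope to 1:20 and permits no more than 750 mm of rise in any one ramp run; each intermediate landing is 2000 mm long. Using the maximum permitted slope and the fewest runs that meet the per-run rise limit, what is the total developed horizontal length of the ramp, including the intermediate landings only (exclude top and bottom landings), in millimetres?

⌈2355/750⌉ = 4 ramp runs. That means 3 intermediate landings.
Horizontal run for 2355 mm of rise at 1:20 is 2355 × 20 = 47100 mm.
3 intermediate landings contribute 3 × 2000 = 6000 mm.
Total developed length = 47100 + 6000 = 53100 mm.

53100 mm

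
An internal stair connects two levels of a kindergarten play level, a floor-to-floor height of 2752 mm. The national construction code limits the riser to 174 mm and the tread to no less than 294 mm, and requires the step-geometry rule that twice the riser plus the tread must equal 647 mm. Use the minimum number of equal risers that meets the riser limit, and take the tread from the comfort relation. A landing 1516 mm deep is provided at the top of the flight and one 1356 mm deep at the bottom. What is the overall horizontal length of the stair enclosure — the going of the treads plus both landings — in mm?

At most 174 each: 2752/174 = 15.82, giving 16 risers.
R = 2752 ÷ 16 = 172 mm.
From 2R + T = 647: T = 647 − 344 = 303 mm.
16 risers give 15 treads; going = 15 × 303 = 4545 mm.
Enclosure = 4545 + 1516 + 1356 = 7417 mm.

7417 mm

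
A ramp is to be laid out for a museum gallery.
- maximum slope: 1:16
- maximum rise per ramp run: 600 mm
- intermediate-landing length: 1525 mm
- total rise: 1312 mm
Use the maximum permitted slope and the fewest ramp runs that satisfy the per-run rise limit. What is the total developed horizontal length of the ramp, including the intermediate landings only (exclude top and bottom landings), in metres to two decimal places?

⌈1312/600⌉ = 3 ramp runs. That means 2 intermediate landings.
Horizontal run for 1312 mm of rise at 1:16 is 1312 × 16 = 20992 mm.
Intermediate landings: 2 × 1525 = 3050 mm.
Developed length = 20992 + 3050 = 24042 mm.
= 24.04 m.

24.04 m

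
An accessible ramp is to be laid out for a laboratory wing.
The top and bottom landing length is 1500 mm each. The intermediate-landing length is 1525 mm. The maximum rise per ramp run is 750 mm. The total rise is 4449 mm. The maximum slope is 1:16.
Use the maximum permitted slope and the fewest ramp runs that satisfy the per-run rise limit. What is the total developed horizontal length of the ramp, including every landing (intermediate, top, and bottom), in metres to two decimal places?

At most 750 each: 4449/750 = 5.93, giving 6 ramp runs. That means 5 intermediate landings.
Ramp run (horizontal) at 1:16: 4449 × 16 = 71184 mm.
Intermediate landings: 5 × 1525 = 7625 mm.
Top and bottom landings: 2 × 1500 = 3000 mm.
Total = 71184 + 7625 + 3000 = 81809 mm.
= 81.81 m.

81.81 m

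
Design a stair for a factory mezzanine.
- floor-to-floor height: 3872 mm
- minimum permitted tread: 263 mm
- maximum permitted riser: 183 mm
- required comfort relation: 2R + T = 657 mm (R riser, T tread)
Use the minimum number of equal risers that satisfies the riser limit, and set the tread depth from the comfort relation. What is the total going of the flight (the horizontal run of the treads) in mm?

6405 mm

⌈3872/183⌉ = 22 risers.
Each riser is 3872/22 = 176 mm (≤ 183 mm).
From 2R + T = 657: T = 657 − 352 = 305 mm.
Going = (22 − 1) × 305 = 6405 mm.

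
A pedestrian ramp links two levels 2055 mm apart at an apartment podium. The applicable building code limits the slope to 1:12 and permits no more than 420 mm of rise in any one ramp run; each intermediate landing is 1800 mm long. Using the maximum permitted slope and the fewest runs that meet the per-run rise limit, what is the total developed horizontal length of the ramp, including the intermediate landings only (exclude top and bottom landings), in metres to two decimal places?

2055 / 420 = 4.893 → round up to 5 ramp runs. That means 4 intermediate landings.
Ramp run (horizontal) at 1:12: 2055 × 12 = 24660 mm.
4 intermediate landings contribute 4 × 1800 = 7200 mm.
Total developed length = 24660 + 7200 = 31860 mm.
= 31.86 m.

31.86 m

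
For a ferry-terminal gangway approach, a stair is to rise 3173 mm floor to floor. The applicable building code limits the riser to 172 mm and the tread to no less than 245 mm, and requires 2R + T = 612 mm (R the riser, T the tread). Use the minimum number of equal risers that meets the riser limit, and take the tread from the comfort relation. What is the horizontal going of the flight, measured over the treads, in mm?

At most 172 each: 3173/172 = 18.45, giving 19 risers.
Riser R = 3173 / 19 = 167 mm, within the 172 mm limit.
Tread T = 612 − 2 × 167 = 278 mm (≥ 245 mm).
19 risers give 18 treads; going = 18 × 278 = 5004 mm.

5004 mm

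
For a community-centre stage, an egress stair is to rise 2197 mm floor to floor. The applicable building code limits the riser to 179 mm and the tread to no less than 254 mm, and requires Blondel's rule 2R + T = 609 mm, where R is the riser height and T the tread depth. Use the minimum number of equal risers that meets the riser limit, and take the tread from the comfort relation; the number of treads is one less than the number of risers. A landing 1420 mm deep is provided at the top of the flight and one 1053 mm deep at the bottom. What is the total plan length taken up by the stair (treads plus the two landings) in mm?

At most 179 each: 2197/179 = 12.27, giving 13 risers.
R = 2197 ÷ 13 = 169 mm.
Tread T = 609 − 2 × 169 = 271 mm (≥ 254 mm).
Treads = 13 − 1 = 12; going = 12 × 271 = 3252 mm.
Enclosure = 3252 + 1420 + 1053 = 5725 mm.

5725 mm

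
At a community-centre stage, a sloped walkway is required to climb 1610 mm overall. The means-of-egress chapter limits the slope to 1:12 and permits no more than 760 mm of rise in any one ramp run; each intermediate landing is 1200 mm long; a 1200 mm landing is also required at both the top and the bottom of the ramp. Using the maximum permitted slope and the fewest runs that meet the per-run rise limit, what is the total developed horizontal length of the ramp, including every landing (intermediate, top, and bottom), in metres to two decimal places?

24.12 m

1610 / 760 = 2.118 → round up to 3 ramp runs. That means 2 intermediate landings.
Ramp run (horizontal) at 1:12: 1610 × 12 = 19320 mm.
2 intermediate landings contribute 2 × 1200 = 2400 mm.
Top and bottom landings: 2 × 1200 = 2400 mm.
Total = 19320 + 2400 + 2400 = 24120 mm.
= 24.12 m.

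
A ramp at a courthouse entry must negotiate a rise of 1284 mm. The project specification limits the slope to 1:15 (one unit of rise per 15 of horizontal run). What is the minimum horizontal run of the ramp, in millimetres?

At 1:15 the run is 15 × 1284 = 19260 mm.

19260 mm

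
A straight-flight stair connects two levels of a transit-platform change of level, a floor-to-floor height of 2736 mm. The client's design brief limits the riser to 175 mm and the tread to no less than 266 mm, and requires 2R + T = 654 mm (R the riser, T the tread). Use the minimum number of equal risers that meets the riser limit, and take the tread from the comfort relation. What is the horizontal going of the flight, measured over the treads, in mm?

⌈2736/175⌉ = 16 risers.
Each riser is 2736/16 = 171 mm (≤ 175 mm).
From 2R + T = 654: T = 654 − 342 = 312 mm.
Treads = 16 − 1 = 15; going = 15 × 312 = 4680 mm.

4680 mm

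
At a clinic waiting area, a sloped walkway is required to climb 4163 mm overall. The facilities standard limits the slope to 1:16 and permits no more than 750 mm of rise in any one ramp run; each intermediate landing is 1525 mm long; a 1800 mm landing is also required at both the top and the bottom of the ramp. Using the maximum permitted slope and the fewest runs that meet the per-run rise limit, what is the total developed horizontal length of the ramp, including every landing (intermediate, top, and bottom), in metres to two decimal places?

4163 / 750 = 5.55, so 6 ramp runs are needed. That means 5 intermediate landings.
Horizontal run for 4163 mm of rise at 1:16 is 4163 × 16 = 66608 mm.
Intermediate landings: 5 × 1525 = 7625 mm.
Top and bottom landings: 2 × 1800 = 3600 mm.
Total = 66608 + 7625 + 3600 = 77833 mm.
= 77.83 m.

77.83 m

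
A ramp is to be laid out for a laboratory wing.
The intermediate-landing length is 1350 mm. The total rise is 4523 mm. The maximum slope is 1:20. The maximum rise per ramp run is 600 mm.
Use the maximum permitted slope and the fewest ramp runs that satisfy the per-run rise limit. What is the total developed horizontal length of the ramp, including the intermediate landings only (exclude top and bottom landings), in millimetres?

4523 / 600 = 7.54, so 8 ramp runs are needed. That means 7 intermediate landings.
Horizontal run for 4523 mm of rise at 1:20 is 4523 × 20 = 90460 mm.
7 intermediate landings contribute 7 × 1350 = 9450 mm.
Total developed length = 90460 + 9450 = 99910 mm.

99910 mm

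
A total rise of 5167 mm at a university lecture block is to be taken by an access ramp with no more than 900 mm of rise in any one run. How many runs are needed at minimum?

6 runs

⌈5167/900⌉ = 6 ramp runs.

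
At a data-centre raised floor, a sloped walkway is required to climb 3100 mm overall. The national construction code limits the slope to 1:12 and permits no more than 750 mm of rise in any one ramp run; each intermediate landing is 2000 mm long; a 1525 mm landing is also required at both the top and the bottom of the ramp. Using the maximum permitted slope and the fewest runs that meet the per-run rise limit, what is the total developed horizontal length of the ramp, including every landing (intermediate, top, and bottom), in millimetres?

3100 / 750 = 4.13, so 5 ramp runs are needed. That means 4 intermediate landings.
Horizontal run for 3100 mm of rise at 1:12 is 3100 × 12 = 37200 mm.
4 intermediate landings contribute 4 × 2000 = 8000 mm.
Top and bottom landings: 2 × 1525 = 3050 mm.
Total = 37200 + 8000 + 3050 = 48250 mm.

48250 mm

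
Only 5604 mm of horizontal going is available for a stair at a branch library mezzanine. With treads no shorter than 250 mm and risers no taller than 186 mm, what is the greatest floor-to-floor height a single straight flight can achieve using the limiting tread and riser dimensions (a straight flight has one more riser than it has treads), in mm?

4278 mm

5604 / 250 = 22.42, so 22 treads fit.
Risers = treads + 1 = 23.
Maximum height = 23 × 186 = 4278 mm.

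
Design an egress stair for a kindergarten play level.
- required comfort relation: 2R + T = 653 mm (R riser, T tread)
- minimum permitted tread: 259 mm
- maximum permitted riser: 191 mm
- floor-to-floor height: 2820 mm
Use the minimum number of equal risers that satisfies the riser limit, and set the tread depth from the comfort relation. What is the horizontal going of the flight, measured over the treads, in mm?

3878 mm

2820 / 191 = 14.764 → round up to 15 risers.
R = 2820 ÷ 15 = 188 mm.
T = 653 − 2·188 = 277 mm, which satisfies the 259 mm minimum.
Treads = 15 − 1 = 14; going = 14 × 277 = 3878 mm.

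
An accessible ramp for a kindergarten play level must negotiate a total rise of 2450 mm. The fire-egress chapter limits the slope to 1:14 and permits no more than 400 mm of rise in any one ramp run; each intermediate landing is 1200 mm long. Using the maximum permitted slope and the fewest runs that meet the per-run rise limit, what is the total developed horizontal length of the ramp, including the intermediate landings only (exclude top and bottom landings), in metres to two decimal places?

2450 / 400 = 6.12, so 7 ramp runs are needed. That means 6 intermediate landings.
Horizontal run for 2450 mm of rise at 1:14 is 2450 × 14 = 34300 mm.
6 intermediate landings contribute 6 × 1200 = 7200 mm.
Total developed length = 34300 + 7200 = 41500 mm.
= 41.50 m.

41.50 m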